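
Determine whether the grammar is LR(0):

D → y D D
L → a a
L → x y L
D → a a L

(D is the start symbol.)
A grammar is LR(0) if no state in the canonical LR(0) collection has:
  - both a shift item (dot before a terminal) and a complete item (shift-reduce conflict), or
  - two or more complete items (reduce-reduce conflict; the accept item [D' → D .] counts as a complete item here).

Augment with D' → D and build the canonical LR(0) collection (I0 = CLOSURE({[D' → . D]}), then GOTO on every symbol after a dot until no new states appear). It has 13 states:
  I0: { [D → . a a L], [D → . y D D], [D' → . D] }  — shift
  I1: { [D' → D .] }  — accept
  I2: { [D → a . a L] }  — shift
  I3: { [D → . a a L], [D → . y D D], [D → y . D D] }  — shift
  I4: { [D → . a a L], [D → . y D D], [D → y D . D] }  — shift
  I5: { [D → y D D .] }  — reduce
  I6: { [D → a a . L], [L → . a a], [L → . x y L] }  — shift
  I7: { [D → a a L .] }  — reduce
  I8: { [L → a . a] }  — shift
  I9: { [L → x . y L] }  — shift
  I10: { [L → . a a], [L → . x y L], [L → x y . L] }  — shift
  I11: { [L → x y L .] }  — reduce
  I12: { [L → a a .] }  — reduce

Every state is either a pure shift/goto state or contains exactly one complete item and nothing to shift — no conflicts. The grammar is LR(0).

Answer: Yes, the grammar is LR(0)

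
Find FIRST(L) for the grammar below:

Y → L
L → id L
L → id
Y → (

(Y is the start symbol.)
To compute FIRST(L), examine every production with L on the left-hand side, reading each right-hand side left to right until a non-nullable symbol is reached.

From L → id L:
  - id is a terminal: add 'id' and stop
From L → id:
  - id is a terminal: add 'id' and stop

Collecting: FIRST(L) = { 'id' }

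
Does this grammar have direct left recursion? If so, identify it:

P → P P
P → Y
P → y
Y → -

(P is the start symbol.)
Yes, P is left-recursive

Direct left recursion occurs when N → N α for some non-terminal N (the right-hand side begins with the left-hand side itself).

P → P P: LEFT RECURSIVE (starts with P)
P → Y: starts with Y
P → y: starts with y
Y → -: starts with '-'

The grammar has direct left recursion on: P.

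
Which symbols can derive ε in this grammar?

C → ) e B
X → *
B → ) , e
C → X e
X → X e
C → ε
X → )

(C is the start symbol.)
A non-terminal is nullable if it can derive ε (the empty string): either it has an ε-production, or it has a production whose right-hand side consists entirely of nullable non-terminals.

ε-productions: C → ε
So C is immediately nullable.
No further non-terminal can be added: every production for the remaining non-terminals contains a terminal or a non-nullable non-terminal.
Nullable = { 'C' }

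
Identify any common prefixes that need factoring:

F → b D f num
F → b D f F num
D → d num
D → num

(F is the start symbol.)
Yes, F has productions with common prefix 'b D f'

Left-factoring is needed when two productions for the same non-terminal
share a common prefix on the right-hand side.

Productions for F:
  F → b D f num
  F → b D f F num
Productions for D:
  D → d num
  D → num

Found common prefix 'b D f' in productions for F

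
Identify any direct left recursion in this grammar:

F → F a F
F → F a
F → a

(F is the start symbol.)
F → F a F: LEFT RECURSIVE (starts with F)
F → F a: LEFT RECURSIVE (starts with F)
F → a: starts with a

The grammar has direct left recursion on: F.

Answer: Yes, F is left-recursive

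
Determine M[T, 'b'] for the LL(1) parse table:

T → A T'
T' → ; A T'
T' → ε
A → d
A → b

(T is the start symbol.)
To find M[T, 'b'], we find productions for T where 'b' is in the predict set (PREDICT(N → α) = (FIRST(α) \ {ε}) ∪ (FOLLOW(N) if α ⇒* ε)).

Relevant sets:
  FIRST(A) = { 'b', 'd' }

T → A T': PREDICT = { 'b', 'd' }
  'b' is in predict set, so this production goes in M[T, 'b']

M[T, 'b'] = T → A T'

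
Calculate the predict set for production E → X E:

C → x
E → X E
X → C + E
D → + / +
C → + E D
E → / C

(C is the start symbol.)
{ '+', 'x' }

PREDICT(E → X E) = (FIRST(RHS) \ {ε}) ∪ (FOLLOW(E) if ε ∈ FIRST(RHS), i.e. RHS ⇒* ε)
FIRST(X) = { '+', 'x' }
FIRST(X E) = { '+', 'x' }
ε ∉ FIRST(X E), so FOLLOW(E) is not added.
PREDICT(E → X E) = { '+', 'x' }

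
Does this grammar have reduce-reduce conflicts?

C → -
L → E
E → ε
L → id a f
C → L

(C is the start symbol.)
No reduce-reduce conflicts

A reduce-reduce conflict occurs when an LR(0) state has two complete items [A → α .] and [B → β .] — both call for a reduction, and with no lookahead the parser cannot choose between them.

Augment with C' → C and build the canonical LR(0) collection (I0 = CLOSURE({[C' → . C]}), then GOTO on every symbol after a dot until no new states appear). It has 8 states:
  I0: { [C → . -], [C → . L], [C' → . C], [E → .], [L → . E], [L → . id a f] }  — shift, reduce
  I1: { [C → - .] }  — reduce
  I2: { [C' → C .] }  — accept
  I3: { [L → E .] }  — reduce
  I4: { [C → L .] }  — reduce
  I5: { [L → id . a f] }  — shift
  I6: { [L → id a . f] }  — shift
  I7: { [L → id a f .] }  — reduce

No state contains more than one complete item.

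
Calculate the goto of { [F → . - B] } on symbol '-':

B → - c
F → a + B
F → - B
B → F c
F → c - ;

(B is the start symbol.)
GOTO(I, '-') = CLOSURE({ [A → αX.β] : [A → α.Xβ] ∈ I, X = '-' })

Items with dot before '-', with the dot advanced:
  [F → . - B] → [F → - . B]
Closure of the advanced items:
  [F → - . B] has the dot before B: add [B → . - c], [B → . F c]
  [B → . F c] has the dot before F: add [F → . a + B], [F → . - B], [F → . c - ;]

GOTO = { [B → . - c], [B → . F c], [F → - . B], [F → . - B], [F → . a + B], [F → . c - ;] }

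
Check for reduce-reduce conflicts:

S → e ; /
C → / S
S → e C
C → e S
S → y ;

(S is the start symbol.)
No reduce-reduce conflicts

Augment with S' → S and build the canonical LR(0) collection (I0 = CLOSURE({[S' → . S]}), then GOTO on every symbol after a dot until no new states appear). It has 12 states:
  I0: { [S → . e ; /], [S → . e C], [S → . y ;], [S' → . S] }  — shift
  I1: { [S' → S .] }  — accept
  I2: { [C → . / S], [C → . e S], [S → e . ; /], [S → e . C] }  — shift
  I3: { [S → y . ;] }  — shift
  I4: { [S → y ; .] }  — reduce
  I5: { [C → / . S], [S → . e ; /], [S → . e C], [S → . y ;] }  — shift
  I6: { [S → e ; . /] }  — shift
  I7: { [S → e C .] }  — reduce
  I8: { [C → e . S], [S → . e ; /], [S → . e C], [S → . y ;] }  — shift
  I9: { [C → e S .] }  — reduce
  I10: { [S → e ; / .] }  — reduce
  I11: { [C → / S .] }  — reduce

No state contains more than one complete item.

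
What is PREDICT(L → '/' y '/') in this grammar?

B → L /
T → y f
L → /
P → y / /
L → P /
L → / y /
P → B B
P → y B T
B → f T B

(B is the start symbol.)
{ '/' }

PREDICT(L → '/' y '/') = (FIRST(RHS) \ {ε}) ∪ (FOLLOW(L) if ε ∈ FIRST(RHS), i.e. RHS ⇒* ε)
FIRST('/' y '/') = { '/' }
ε ∉ FIRST('/' y '/'), so FOLLOW(L) is not added.
PREDICT(L → '/' y '/') = { '/' }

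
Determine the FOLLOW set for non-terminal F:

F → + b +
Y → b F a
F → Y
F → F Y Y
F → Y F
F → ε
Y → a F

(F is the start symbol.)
{ $, '+', 'a', 'b' }

To compute FOLLOW(F), find every occurrence of F on a right-hand side N → α F β: add FIRST(β) \ {ε}, and if β is empty or nullable also add FOLLOW(N). Iterate to a fixed point.

F is the start symbol, so $ ∈ FOLLOW(F).
In Y → b F a: F is followed by a, add FIRST(a) \ {ε} = { 'a' }
In F → F Y Y: F is followed by Y Y, add FIRST(Y Y) \ {ε} = { 'a', 'b' }
In F → Y F: F is at the end; this adds FOLLOW(F) to itself — nothing new
In Y → a F: F is at the end, add FOLLOW(Y)

The FOLLOW sets referred to above (computed the same way, to a fixed point):
  FOLLOW(Y) = { $, '+', 'a', 'b' }

Taking the union: FOLLOW(F) = { $, '+', 'a', 'b' }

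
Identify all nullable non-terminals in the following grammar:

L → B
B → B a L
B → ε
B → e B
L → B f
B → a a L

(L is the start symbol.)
{ 'B', 'L' }

ε-productions: B → ε
So B is immediately nullable.
L → B: every symbol on the right is nullable, so L is nullable too.
Every non-terminal is now nullable.
Nullable = { 'B', 'L' }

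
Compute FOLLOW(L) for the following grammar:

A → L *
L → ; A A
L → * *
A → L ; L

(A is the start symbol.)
{ $, '*', ';' }

In A → L *: L is followed by '*', add FIRST('*') \ {ε} = { '*' }
In A → L ; L: L is followed by ';' L, add FIRST(';' L) \ {ε} = { ';' }
In A → L ; L: L is at the end, add FOLLOW(A)

The FOLLOW sets referred to above (computed the same way, to a fixed point):
  FOLLOW(A) = { $, '*', ';' }

Taking the union: FOLLOW(L) = { $, '*', ';' }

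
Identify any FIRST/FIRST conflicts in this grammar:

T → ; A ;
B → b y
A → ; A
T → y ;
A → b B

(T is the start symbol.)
Productions for T:
  T → ; A ;: FIRST = { ';' }
  T → y ;: FIRST = { 'y' }
Productions for A:
  A → ; A: FIRST = { ';' }
  A → b B: FIRST = { 'b' }
B has only one production, so no FIRST/FIRST conflict is possible there.

All alternatives of each non-terminal have pairwise disjoint FIRST sets.

Answer: No FIRST/FIRST conflicts.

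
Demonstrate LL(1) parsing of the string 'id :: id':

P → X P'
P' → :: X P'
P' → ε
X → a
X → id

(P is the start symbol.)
Stack is shown with the top on the left.

Stack      Input       Action
-----------------------------
P $        id :: id $  output P → X P'
X P' $     id :: id $  output X → id
id P' $    id :: id $  match 'id'
P' $       :: id $     output P' → :: X P'
:: X P' $  :: id $     match '::'
X P' $     id $        output X → id
id P' $    id $        match 'id'
P' $       $           output P' → ε
$          $           accept

The string is accepted.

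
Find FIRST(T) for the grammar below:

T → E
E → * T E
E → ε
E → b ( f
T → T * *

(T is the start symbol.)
To compute FIRST(T), examine every production with T on the left-hand side, reading each right-hand side left to right until a non-nullable symbol is reached.

FIRST sets of the other non-terminals involved (by the same procedure, iterated to a fixed point):
  FIRST(E) = { '*', 'b', ε }

From T → E:
  - E is a non-terminal: add FIRST(E) \ {ε} = { '*', 'b' }
    E is nullable and nothing follows, so the whole right-hand side can vanish: ε ∈ FIRST(T)
From T → T * *:
  - T is the symbol being defined: contributes nothing new
    T is nullable, so continue to the next symbol
  - '*' is a terminal: add '*' and stop

Collecting: FIRST(T) = { '*', 'b', ε }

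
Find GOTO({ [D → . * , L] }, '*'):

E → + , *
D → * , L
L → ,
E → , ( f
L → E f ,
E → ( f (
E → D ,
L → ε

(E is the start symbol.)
{ [D → * . , L] }

GOTO(I, '*') = CLOSURE({ [A → αX.β] : [A → α.Xβ] ∈ I, X = '*' })

Items with dot before '*', with the dot advanced:
  [D → . * , L] → [D → * . , L]
Closure adds nothing (no advanced item has the dot before a non-terminal).

GOTO = { [D → * . , L] }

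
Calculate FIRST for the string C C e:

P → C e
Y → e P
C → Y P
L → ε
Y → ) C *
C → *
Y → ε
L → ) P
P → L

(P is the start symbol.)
FIRST sets of the non-terminals involved (from the grammar, by fixed-point iteration):
  FIRST(C) = { ')', '*', 'e', ε }

To compute FIRST(C C e), process the symbols left to right:
Symbol C is a non-terminal. Add FIRST(C) \ {ε} = { ')', '*', 'e' }
C is nullable (ε ∈ FIRST(C)), continue to the next symbol.
Symbol C is a non-terminal. Add FIRST(C) \ {ε} = { ')', '*', 'e' }
C is nullable (ε ∈ FIRST(C)), continue to the next symbol.
Symbol e is a terminal. Add 'e' and stop.
FIRST(C C e) = { ')', '*', 'e' }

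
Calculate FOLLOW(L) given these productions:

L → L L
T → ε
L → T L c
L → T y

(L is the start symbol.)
To compute FOLLOW(L), find every occurrence of L on a right-hand side N → α L β: add FIRST(β) \ {ε}, and if β is empty or nullable also add FOLLOW(N). Iterate to a fixed point.

L is the start symbol, so $ ∈ FOLLOW(L).
In L → L L: L is followed by L, add FIRST(L) \ {ε} = { 'y' }
In L → L L: L is at the end; this adds FOLLOW(L) to itself — nothing new
In L → T L c: L is followed by c, add FIRST(c) \ {ε} = { 'c' }

Taking the union: FOLLOW(L) = { $, 'c', 'y' }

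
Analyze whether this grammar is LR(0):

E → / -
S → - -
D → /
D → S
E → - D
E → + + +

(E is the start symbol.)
Yes, the grammar is LR(0)

A grammar is LR(0) if no state in the canonical LR(0) collection has:
  - both a shift item (dot before a terminal) and a complete item (shift-reduce conflict), or
  - two or more complete items (reduce-reduce conflict; the accept item [E' → E .] counts as a complete item here).

Augment with E' → E and build the canonical LR(0) collection (I0 = CLOSURE({[E' → . E]}), then GOTO on every symbol after a dot until no new states appear). It has 13 states:
  I0: { [E → . + + +], [E → . - D], [E → . / -], [E' → . E] }  — shift
  I1: { [E → + . + +] }  — shift
  I2: { [D → . /], [D → . S], [E → - . D], [S → . - -] }  — shift
  I3: { [E → / . -] }  — shift
  I4: { [E' → E .] }  — accept
  I5: { [E → / - .] }  — reduce
  I6: { [S → - . -] }  — shift
  I7: { [D → / .] }  — reduce
  I8: { [E → - D .] }  — reduce
  I9: { [D → S .] }  — reduce
  I10: { [S → - - .] }  — reduce
  I11: { [E → + + . +] }  — shift
  I12: { [E → + + + .] }  — reduce

Every state is either a pure shift/goto state or contains exactly one complete item and nothing to shift — no conflicts. The grammar is LR(0).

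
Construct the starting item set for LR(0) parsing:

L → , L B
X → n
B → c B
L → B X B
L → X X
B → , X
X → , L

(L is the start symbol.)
First, augment the grammar with L' → L
I₀ = CLOSURE({ [L' → . L] }):
  [L' → . L] has the dot before L: add [L → . , L B], [L → . B X B], [L → . X X]
  [L → . B X B] has the dot before B: add [B → . c B], [B → . , X]
  [L → . X X] has the dot before X: add [X → . n], [X → . , L]
No further items can be added.

I₀ = { [B → . , X], [B → . c B], [L → . , L B], [L → . B X B], [L → . X X], [L' → . L], [X → . , L], [X → . n] }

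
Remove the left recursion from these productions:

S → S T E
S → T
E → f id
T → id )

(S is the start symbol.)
S is directly left-recursive. The standard transformation for
  A → A α₁ | ... | A α_m | β₁ | ... | β_n
is
  A  → β₁ A' | ... | β_n A'
  A' → α₁ A' | ... | α_m A' | ε

S → T becomes S → T S'
S → S T E becomes S' → T E S'
Add S' → ε

Productions for other non-terminals are unchanged:
  E → f id
  T → id )

Resulting grammar:
S → T S'
S' → T E S'
S' → ε
E → f id
T → id )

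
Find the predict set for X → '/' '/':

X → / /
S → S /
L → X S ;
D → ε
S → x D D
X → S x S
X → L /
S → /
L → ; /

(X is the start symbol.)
PREDICT(X → '/' '/') = (FIRST(RHS) \ {ε}) ∪ (FOLLOW(X) if ε ∈ FIRST(RHS), i.e. RHS ⇒* ε)
FIRST('/' '/') = { '/' }
ε ∉ FIRST('/' '/'), so FOLLOW(X) is not added.
PREDICT(X → '/' '/') = { '/' }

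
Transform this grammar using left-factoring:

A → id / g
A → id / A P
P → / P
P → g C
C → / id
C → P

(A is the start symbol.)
Left-factoring transforms A → αβ₁ | αβ₂ into A → αA' and A' → β₁ | β₂
(α is the longest common prefix among the alternatives). Repeat until
no nonterminal has two alternatives with a common prefix.

Round 1: A has alternatives sharing prefix 'id /'. Introduce A': A → id / A'
  Add: A' → g
  Add: A' → A P

No remaining common prefixes — done.

Resulting grammar:
A → id / A'
A' → g
A' → A P
P → / P
P → g C
C → / id
C → P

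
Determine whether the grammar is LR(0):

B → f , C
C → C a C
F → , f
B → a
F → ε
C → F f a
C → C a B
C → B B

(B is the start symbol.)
Augment with B' → B and build the canonical LR(0) collection (I0 = CLOSURE({[B' → . B]}), then GOTO on every symbol after a dot until no new states appear). It has 16 states:
  I0: { [B → . a], [B → . f , C], [B' → . B] }  — shift
  I1: { [B' → B .] }  — accept
  I2: { [B → a .] }  — reduce
  I3: { [B → f . , C] }  — shift
  I4: { [B → . a], [B → . f , C], [B → f , . C], [C → . B B], [C → . C a B], [C → . C a C], [C → . F f a], [F → . , f], [F → .] }  — shift, reduce
  I5: { [F → , . f] }  — shift
  I6: { [B → . a], [B → . f , C], [C → B . B] }  — shift
  I7: { [B → f , C .], [C → C . a B], [C → C . a C] }  — shift, reduce
  I8: { [C → F . f a] }  — shift
  I9: { [C → F f . a] }  — shift
  I10: { [C → F f a .] }  — reduce
  I11: { [B → . a], [B → . f , C], [C → . B B], [C → . C a B], [C → . C a C], [C → . F f a], [C → C a . B], [C → C a . C], [F → . , f], [F → .] }  — shift, reduce
  I12: { [B → . a], [B → . f , C], [C → B . B], [C → C a B .] }  — shift, reduce
  I13: { [C → C . a B], [C → C . a C], [C → C a C .] }  — shift, reduce
  I14: { [C → B B .] }  — reduce
  I15: { [F → , f .] }  — reduce

Conflict in state I4:
  Shift-reduce conflict between [F → .] and [B → . a]
So the grammar is NOT LR(0).

Answer: No. Shift-reduce conflict between [F → .] and [B → . a]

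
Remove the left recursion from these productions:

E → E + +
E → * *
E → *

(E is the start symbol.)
E is directly left-recursive. The standard transformation for
  A → A α₁ | ... | A α_m | β₁ | ... | β_n
is
  A  → β₁ A' | ... | β_n A'
  A' → α₁ A' | ... | α_m A' | ε

E → * * becomes E → * * E'
E → * becomes E → * E'
E → E + + becomes E' → + + E'
Add E' → ε

Resulting grammar:
E → * * E'
E → * E'
E' → + + E'
E' → ε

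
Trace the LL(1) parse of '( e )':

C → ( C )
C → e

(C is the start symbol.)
LL(1) parsing maintains a stack (initially the start symbol over $) and the input. At each step: if the stack top is a terminal, match it against the current input token; if it is a non-terminal N, replace it with the RHS of M[N, lookahead] (the unique production whose predict set contains the lookahead).

Stack is shown with the top on the left.

Stack    Input    Action
------------------------
C $      ( e ) $  output C → ( C )
( C ) $  ( e ) $  match '('
C ) $    e ) $    output C → e
e ) $    e ) $    match 'e'
) $      ) $      match ')'
$        $        accept

The string is accepted.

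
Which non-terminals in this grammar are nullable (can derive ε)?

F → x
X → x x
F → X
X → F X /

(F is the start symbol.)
None

A non-terminal is nullable if it can derive ε (the empty string): either it has an ε-production, or it has a production whose right-hand side consists entirely of nullable non-terminals.

There are no ε-productions, so no non-terminal can derive ε.
No non-terminals are nullable.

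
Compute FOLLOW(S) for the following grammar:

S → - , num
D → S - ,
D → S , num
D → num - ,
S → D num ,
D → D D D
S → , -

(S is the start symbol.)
S is the start symbol, so $ ∈ FOLLOW(S).
In D → S - ,: S is followed by '-' ',', add FIRST('-' ',') \ {ε} = { '-' }
In D → S , num: S is followed by ',' num, add FIRST(',' num) \ {ε} = { ',' }

Taking the union: FOLLOW(S) = { $, ',', '-' }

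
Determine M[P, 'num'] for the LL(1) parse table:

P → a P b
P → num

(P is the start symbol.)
P → num

To find M[P, 'num'], we find productions for P where 'num' is in the predict set (PREDICT(N → α) = (FIRST(α) \ {ε}) ∪ (FOLLOW(N) if α ⇒* ε)).

P → a P b: PREDICT = { 'a' }
P → num: PREDICT = { 'num' }
  'num' is in predict set, so this production goes in M[P, 'num']

M[P, 'num'] = P → num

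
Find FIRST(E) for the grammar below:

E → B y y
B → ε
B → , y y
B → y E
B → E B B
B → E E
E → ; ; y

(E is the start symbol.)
FIRST sets of the other non-terminals involved (by the same procedure, iterated to a fixed point):
  FIRST(B) = { ',', ';', 'y', ε }

From E → B y y:
  - B is a non-terminal: add FIRST(B) \ {ε} = { ',', ';', 'y' }
    B is nullable, so continue to the next symbol
  - y is a terminal: add 'y' and stop
From E → ; ; y:
  - ';' is a terminal: add ';' and stop

Collecting: FIRST(E) = { ',', ';', 'y' }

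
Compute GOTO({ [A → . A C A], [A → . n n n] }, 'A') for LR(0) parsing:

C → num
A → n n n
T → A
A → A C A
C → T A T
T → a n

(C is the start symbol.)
GOTO(I, 'A') = CLOSURE({ [A → αX.β] : [A → α.Xβ] ∈ I, X = 'A' })

Items with dot before 'A', with the dot advanced:
  [A → . A C A] → [A → A . C A]
Closure of the advanced items:
  [A → A . C A] has the dot before C: add [C → . num], [C → . T A T]
  [C → . T A T] has the dot before T: add [T → . A], [T → . a n]
  [T → . A] has the dot before A: add [A → . n n n], [A → . A C A]

GOTO = { [A → . A C A], [A → . n n n], [A → A . C A], [C → . T A T], [C → . num], [T → . A], [T → . a n] }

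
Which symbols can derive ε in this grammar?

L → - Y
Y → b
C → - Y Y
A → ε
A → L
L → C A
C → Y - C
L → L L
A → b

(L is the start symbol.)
ε-productions: A → ε
So A is immediately nullable.
No further non-terminal can be added: every production for the remaining non-terminals contains a terminal or a non-nullable non-terminal.
Nullable = { 'A' }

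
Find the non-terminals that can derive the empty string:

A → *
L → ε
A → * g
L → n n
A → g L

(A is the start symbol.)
ε-productions: L → ε
So L is immediately nullable.
No further non-terminal can be added: every production for the remaining non-terminals contains a terminal or a non-nullable non-terminal.
Nullable = { 'L' }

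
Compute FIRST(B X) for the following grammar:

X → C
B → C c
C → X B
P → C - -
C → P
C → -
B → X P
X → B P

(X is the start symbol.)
{ '-' }

FIRST sets of the non-terminals involved (from the grammar, by fixed-point iteration):
  FIRST(B) = { '-' }

To compute FIRST(B X), process the symbols left to right:
Symbol B is a non-terminal. Add FIRST(B) \ {ε} = { '-' }
B is not nullable (ε ∉ FIRST(B)), so stop here.
FIRST(B X) = { '-' }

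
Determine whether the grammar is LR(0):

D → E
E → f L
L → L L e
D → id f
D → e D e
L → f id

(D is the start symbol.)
Augment with D' → D and build the canonical LR(0) collection (I0 = CLOSURE({[D' → . D]}), then GOTO on every symbol after a dot until no new states appear). It has 14 states:
  I0: { [D → . E], [D → . e D e], [D → . id f], [D' → . D], [E → . f L] }  — shift
  I1: { [D' → D .] }  — accept
  I2: { [D → E .] }  — reduce
  I3: { [D → . E], [D → . e D e], [D → . id f], [D → e . D e], [E → . f L] }  — shift
  I4: { [E → f . L], [L → . L L e], [L → . f id] }  — shift
  I5: { [D → id . f] }  — shift
  I6: { [D → id f .] }  — reduce
  I7: { [E → f L .], [L → . L L e], [L → . f id], [L → L . L e] }  — shift, reduce
  I8: { [L → f . id] }  — shift
  I9: { [L → f id .] }  — reduce
  I10: { [L → . L L e], [L → . f id], [L → L . L e], [L → L L . e] }  — shift
  I11: { [L → L L e .] }  — reduce
  I12: { [D → e D . e] }  — shift
  I13: { [D → e D e .] }  — reduce

Conflict in state I7:
  Shift-reduce conflict between [E → f L .] and [L → . f id]
So the grammar is NOT LR(0).

Answer: No. Shift-reduce conflict between [E → f L .] and [L → . f id]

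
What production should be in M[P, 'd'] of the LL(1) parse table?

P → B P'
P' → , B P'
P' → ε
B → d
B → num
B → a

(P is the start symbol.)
P → B P'

To find M[P, 'd'], we find productions for P where 'd' is in the predict set (PREDICT(N → α) = (FIRST(α) \ {ε}) ∪ (FOLLOW(N) if α ⇒* ε)).

Relevant sets:
  FIRST(B) = { 'a', 'd', 'num' }

P → B P': PREDICT = { 'a', 'd', 'num' }
  'd' is in predict set, so this production goes in M[P, 'd']

M[P, 'd'] = P → B P'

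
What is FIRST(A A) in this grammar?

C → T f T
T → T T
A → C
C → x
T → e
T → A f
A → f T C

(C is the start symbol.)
{ 'e', 'f', 'x' }

FIRST sets of the non-terminals involved (from the grammar, by fixed-point iteration):
  FIRST(A) = { 'e', 'f', 'x' }

To compute FIRST(A A), process the symbols left to right:
Symbol A is a non-terminal. Add FIRST(A) \ {ε} = { 'e', 'f', 'x' }
A is not nullable (ε ∉ FIRST(A)), so stop here.
FIRST(A A) = { 'e', 'f', 'x' }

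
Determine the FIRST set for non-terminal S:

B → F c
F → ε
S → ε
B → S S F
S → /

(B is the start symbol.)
From S → ε:
  - ε-production, so ε ∈ FIRST(S)
From S → /:
  - '/' is a terminal: add '/' and stop

Collecting: FIRST(S) = { '/', ε }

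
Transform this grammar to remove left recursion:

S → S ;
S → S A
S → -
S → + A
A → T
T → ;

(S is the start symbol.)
S → - S'
S → + A S'
S' → ; S'
S' → A S'
S' → ε
A → T
T → ;

S is directly left-recursive. The standard transformation for
  A → A α₁ | ... | A α_m | β₁ | ... | β_n
is
  A  → β₁ A' | ... | β_n A'
  A' → α₁ A' | ... | α_m A' | ε

S → - becomes S → - S'
S → + A becomes S → + A S'
S → S ; becomes S' → ; S'
S → S A becomes S' → A S'
Add S' → ε

Productions for other non-terminals are unchanged:
  A → T
  T → ;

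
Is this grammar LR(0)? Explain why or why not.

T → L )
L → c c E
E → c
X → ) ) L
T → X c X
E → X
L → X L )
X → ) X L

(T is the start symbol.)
No. Shift-reduce conflict between [X → ) X L .] and [L → X L . )]

Augment with T' → T and build the canonical LR(0) collection (I0 = CLOSURE({[T' → . T]}), then GOTO on every symbol after a dot until no new states appear). It has 22 states:
  I0: { [L → . X L )], [L → . c c E], [T → . L )], [T → . X c X], [T' → . T], [X → . ) ) L], [X → . ) X L] }  — shift
  I1: { [X → ) . ) L], [X → ) . X L], [X → . ) ) L], [X → . ) X L] }  — shift
  I2: { [T → L . )] }  — shift
  I3: { [T' → T .] }  — accept
  I4: { [L → . X L )], [L → . c c E], [L → X . L )], [T → X . c X], [X → . ) ) L], [X → . ) X L] }  — shift
  I5: { [L → c . c E] }  — shift
  I6: { [E → . X], [E → . c], [L → c c . E], [X → . ) ) L], [X → . ) X L] }  — shift
  I7: { [L → c c E .] }  — reduce
  I8: { [E → X .] }  — reduce
  I9: { [E → c .] }  — reduce
  I10: { [L → X L . )] }  — shift
  I11: { [L → . X L )], [L → . c c E], [L → X . L )], [X → . ) ) L], [X → . ) X L] }  — shift
  I12: { [L → c . c E], [T → X c . X], [X → . ) ) L], [X → . ) X L] }  — shift
  I13: { [T → X c X .] }  — reduce
  I14: { [L → X L ) .] }  — reduce
  I15: { [T → L ) .] }  — reduce
  I16: { [L → . X L )], [L → . c c E], [X → ) ) . L], [X → ) . ) L], [X → ) . X L], [X → . ) ) L], [X → . ) X L] }  — shift
  I17: { [L → . X L )], [L → . c c E], [X → ) X . L], [X → . ) ) L], [X → . ) X L] }  — shift
  I18: { [X → ) X L .] }  — reduce
  I19: { [X → ) ) L .] }  — reduce
  I20: { [L → . X L )], [L → . c c E], [L → X . L )], [X → ) X . L], [X → . ) ) L], [X → . ) X L] }  — shift
  I21: { [L → X L . )], [X → ) X L .] }  — shift, reduce

Conflict in state I21:
  Shift-reduce conflict between [X → ) X L .] and [L → X L . )]
So the grammar is NOT LR(0).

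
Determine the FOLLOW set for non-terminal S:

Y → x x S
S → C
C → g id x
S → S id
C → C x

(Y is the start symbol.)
In Y → x x S: S is at the end, add FOLLOW(Y)
In S → S id: S is followed by id, add FIRST(id) \ {ε} = { 'id' }

The FOLLOW sets referred to above (computed the same way, to a fixed point):
  FOLLOW(Y) = { $ }

Taking the union: FOLLOW(S) = { $, 'id' }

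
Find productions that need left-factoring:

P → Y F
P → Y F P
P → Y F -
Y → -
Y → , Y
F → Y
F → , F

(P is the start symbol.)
Left-factoring is needed when two productions for the same non-terminal
share a common prefix on the right-hand side.

Productions for P:
  P → Y F
  P → Y F P
  P → Y F -
Productions for Y:
  Y → -
  Y → , Y
Productions for F:
  F → Y
  F → , F

Found common prefix 'Y F' in productions for P

Answer: Yes, P has productions with common prefix 'Y F'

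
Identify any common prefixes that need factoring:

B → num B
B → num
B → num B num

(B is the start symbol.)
Left-factoring is needed when two productions for the same non-terminal
share a common prefix on the right-hand side.

Productions for B:
  B → num B
  B → num
  B → num B num

Found common prefix 'num' in productions for B

Answer: Yes, B has productions with common prefix 'num'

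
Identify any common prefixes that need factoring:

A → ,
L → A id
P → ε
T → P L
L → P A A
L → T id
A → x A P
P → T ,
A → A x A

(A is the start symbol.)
Left-factoring is needed when two productions for the same non-terminal
share a common prefix on the right-hand side.

Productions for A:
  A → ,
  A → x A P
  A → A x A
Productions for L:
  L → A id
  L → P A A
  L → T id
Productions for P:
  P → ε
  P → T ,

No common prefixes found.

Answer: No, left-factoring is not needed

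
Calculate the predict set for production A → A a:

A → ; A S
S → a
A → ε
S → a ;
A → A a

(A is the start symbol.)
PREDICT(A → A a) = (FIRST(RHS) \ {ε}) ∪ (FOLLOW(A) if ε ∈ FIRST(RHS), i.e. RHS ⇒* ε)
FIRST(A) = { ';', 'a', ε }
FIRST(A a) = { ';', 'a' }
ε ∉ FIRST(A a), so FOLLOW(A) is not added.
PREDICT(A → A a) = { ';', 'a' }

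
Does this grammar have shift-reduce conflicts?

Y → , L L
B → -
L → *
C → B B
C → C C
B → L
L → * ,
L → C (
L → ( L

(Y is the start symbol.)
A shift-reduce conflict occurs when an LR(0) state has both:
  - a complete (reduce) item [A → α .] (dot at the end), and
  - a shift item [B → β . c γ] (dot before a terminal).

Augment with Y' → Y and build the canonical LR(0) collection (I0 = CLOSURE({[Y' → . Y]}), then GOTO on every symbol after a dot until no new states appear). It has 16 states:
  I0: { [Y → . , L L], [Y' → . Y] }  — shift
  I1: { [B → . -], [B → . L], [C → . B B], [C → . C C], [L → . ( L], [L → . * ,], [L → . *], [L → . C (], [Y → , . L L] }  — shift
  I2: { [Y' → Y .] }  — accept
  I3: { [B → . -], [B → . L], [C → . B B], [C → . C C], [L → ( . L], [L → . ( L], [L → . * ,], [L → . *], [L → . C (] }  — shift
  I4: { [L → * . ,], [L → * .] }  — shift, reduce
  I5: { [B → - .] }  — reduce
  I6: { [B → . -], [B → . L], [C → . B B], [C → . C C], [C → B . B], [L → . ( L], [L → . * ,], [L → . *], [L → . C (] }  — shift
  I7: { [B → . -], [B → . L], [C → . B B], [C → . C C], [C → C . C], [L → . ( L], [L → . * ,], [L → . *], [L → . C (], [L → C . (] }  — shift
  I8: { [B → . -], [B → . L], [B → L .], [C → . B B], [C → . C C], [L → . ( L], [L → . * ,], [L → . *], [L → . C (], [Y → , L . L] }  — shift, reduce
  I9: { [B → L .], [Y → , L L .] }  — 2 reduces
  I10: { [B → . -], [B → . L], [C → . B B], [C → . C C], [L → ( . L], [L → . ( L], [L → . * ,], [L → . *], [L → . C (], [L → C ( .] }  — shift, reduce
  I11: { [B → . -], [B → . L], [C → . B B], [C → . C C], [C → C . C], [C → C C .], [L → . ( L], [L → . * ,], [L → . *], [L → . C (], [L → C . (] }  — shift, reduce
  I12: { [B → L .] }  — reduce
  I13: { [B → L .], [L → ( L .] }  — 2 reduces
  I14: { [B → . -], [B → . L], [C → . B B], [C → . C C], [C → B . B], [C → B B .], [L → . ( L], [L → . * ,], [L → . *], [L → . C (] }  — shift, reduce
  I15: { [L → * , .] }  — reduce

I4 contains reduce item [L → * .] and shift item [L → * . ,] — shift-reduce conflict.
I8 contains reduce item [B → L .] and shift items [B → . -], [L → . ( L], [L → . *], [L → . * ,] — shift-reduce conflict.
I10 contains reduce item [L → C ( .] and shift items [B → . -], [L → . ( L], [L → . *], [L → . * ,] — shift-reduce conflict.
I11 contains reduce item [C → C C .] and shift items [B → . -], [L → . ( L], [L → . *], [L → . * ,], [L → C . (] — shift-reduce conflict.
I14 contains reduce item [C → B B .] and shift items [B → . -], [L → . ( L], [L → . *], [L → . * ,] — shift-reduce conflict.

Answer: Yes — I4: [L → * .] vs [L → * . ,]; I8: [B → L .] vs [B → . -]; I10: [L → C ( .] vs [B → . -]; I11: [C → C C .] vs [B → . -]; I14: [C → B B .] vs [B → . -]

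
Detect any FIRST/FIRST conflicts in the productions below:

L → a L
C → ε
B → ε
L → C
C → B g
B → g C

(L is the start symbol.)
A FIRST/FIRST conflict occurs when two productions N → α and N → β for the same non-terminal have FIRST(α) ∩ FIRST(β) ≠ ∅ (with ε ∈ FIRST of a nullable right-hand side, so two nullable alternatives also conflict).

FIRST sets of the non-terminals at (or reachable through a nullable prefix from) the front of some alternative:
  FIRST(C) = { 'g', ε }
  FIRST(B) = { 'g', ε }

Productions for L:
  L → a L: FIRST = { 'a' }
  L → C: FIRST = { 'g', ε }
Productions for C:
  C → ε: FIRST = { ε }
  C → B g: FIRST = { 'g' }
Productions for B:
  B → ε: FIRST = { ε }
  B → g C: FIRST = { 'g' }

All alternatives of each non-terminal have pairwise disjoint FIRST sets.

Answer: No FIRST/FIRST conflicts.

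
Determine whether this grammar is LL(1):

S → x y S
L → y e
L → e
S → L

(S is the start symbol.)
Yes, the grammar is LL(1).

Relevant sets:
  FIRST(L) = { 'e', 'y' }

For S:
  PREDICT(S → x y S) = { 'x' }
  PREDICT(S → L) = { 'e', 'y' }
For L:
  PREDICT(L → y e) = { 'y' }
  PREDICT(L → e) = { 'e' }

All predict sets are disjoint. The grammar IS LL(1).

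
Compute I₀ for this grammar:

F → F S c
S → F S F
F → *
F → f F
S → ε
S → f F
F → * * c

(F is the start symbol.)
{ [F → . * * c], [F → . *], [F → . F S c], [F → . f F], [F' → . F] }

First, augment the grammar with F' → F
I₀ = CLOSURE({ [F' → . F] }):
  [F' → . F] has the dot before F: add [F → . F S c], [F → . *], [F → . f F], [F → . * * c]
No further items can be added.

I₀ = { [F → . * * c], [F → . *], [F → . F S c], [F → . f F], [F' → . F] }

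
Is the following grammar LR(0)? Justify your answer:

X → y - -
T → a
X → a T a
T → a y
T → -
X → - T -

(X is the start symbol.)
No. Shift-reduce conflict between [T → a .] and [T → a . y]

Augment with X' → X and build the canonical LR(0) collection (I0 = CLOSURE({[X' → . X]}), then GOTO on every symbol after a dot until no new states appear). It has 14 states:
  I0: { [X → . - T -], [X → . a T a], [X → . y - -], [X' → . X] }  — shift
  I1: { [T → . -], [T → . a y], [T → . a], [X → - . T -] }  — shift
  I2: { [X' → X .] }  — accept
  I3: { [T → . -], [T → . a y], [T → . a], [X → a . T a] }  — shift
  I4: { [X → y . - -] }  — shift
  I5: { [X → y - . -] }  — shift
  I6: { [X → y - - .] }  — reduce
  I7: { [T → - .] }  — reduce
  I8: { [X → a T . a] }  — shift
  I9: { [T → a . y], [T → a .] }  — shift, reduce
  I10: { [T → a y .] }  — reduce
  I11: { [X → a T a .] }  — reduce
  I12: { [X → - T . -] }  — shift
  I13: { [X → - T - .] }  — reduce

Conflict in state I9:
  Shift-reduce conflict between [T → a .] and [T → a . y]
So the grammar is NOT LR(0).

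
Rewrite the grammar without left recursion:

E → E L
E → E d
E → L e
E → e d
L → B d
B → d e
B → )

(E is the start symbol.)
E is directly left-recursive. The standard transformation for
  A → A α₁ | ... | A α_m | β₁ | ... | β_n
is
  A  → β₁ A' | ... | β_n A'
  A' → α₁ A' | ... | α_m A' | ε

E → L e becomes E → L e E'
E → e d becomes E → e d E'
E → E L becomes E' → L E'
E → E d becomes E' → d E'
Add E' → ε

Productions for other non-terminals are unchanged:
  L → B d
  B → d e
  B → )

Resulting grammar:
E → L e E'
E → e d E'
E' → L E'
E' → d E'
E' → ε
L → B d
B → d e
B → )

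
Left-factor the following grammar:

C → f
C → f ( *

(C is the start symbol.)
Left-factoring transforms A → αβ₁ | αβ₂ into A → αA' and A' → β₁ | β₂
(α is the longest common prefix among the alternatives). Repeat until
no nonterminal has two alternatives with a common prefix.

Round 1: C has alternatives sharing prefix 'f'. Introduce C': C → f C'
  Add: C' → ε
  Add: C' → ( *

No remaining common prefixes — done.

Resulting grammar:
C → f C'
C' → ε
C' → ( *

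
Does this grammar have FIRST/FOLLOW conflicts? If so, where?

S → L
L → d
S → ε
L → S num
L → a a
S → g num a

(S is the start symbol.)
Yes. S → L with FOLLOW(S) on { 'num' }

A FIRST/FOLLOW conflict occurs when a non-terminal N has a nullable alternative N → β (β ⇒* ε) and another alternative N → α with FIRST(α) ∩ FOLLOW(N) ≠ ∅: on such a lookahead the parser cannot decide between expanding α and letting N vanish via β.

Nullable non-terminals: S.
FIRST sets used below: FIRST(L) = { 'a', 'd', 'g', 'num' }

S: nullable alternative(s) S → ε; FOLLOW(S) = { $, 'num' }
  S → L: FIRST \ {ε} = { 'a', 'd', 'g', 'num' } — overlaps FOLLOW(S) on { 'num' }: CONFLICT
  S → ε: FIRST \ {ε} = { } — this is the only nullable alternative, skip
  S → g num a: FIRST \ {ε} = { 'g' } — disjoint from FOLLOW(S)

L has no nullable alternative, so no FIRST/FOLLOW check is needed there.

So the grammar has 1 FIRST/FOLLOW conflict (marked CONFLICT above).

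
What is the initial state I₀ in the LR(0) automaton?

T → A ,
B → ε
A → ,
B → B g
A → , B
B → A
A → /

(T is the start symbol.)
{ [A → . , B], [A → . ,], [A → . /], [T → . A ,], [T' → . T] }

First, augment the grammar with T' → T
I₀ = CLOSURE({ [T' → . T] }):
  [T' → . T] has the dot before T: add [T → . A ,]
  [T → . A ,] has the dot before A: add [A → . ,], [A → . , B], [A → . /]
No further items can be added.

I₀ = { [A → . , B], [A → . ,], [A → . /], [T → . A ,], [T' → . T] }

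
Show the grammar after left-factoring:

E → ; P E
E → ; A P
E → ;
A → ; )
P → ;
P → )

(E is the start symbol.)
Left-factoring transforms A → αβ₁ | αβ₂ into A → αA' and A' → β₁ | β₂
(α is the longest common prefix among the alternatives). Repeat until
no nonterminal has two alternatives with a common prefix.

Round 1: E has alternatives sharing prefix ';'. Introduce E': E → ; E'
  Add: E' → P E
  Add: E' → A P
  Add: E' → ε

No remaining common prefixes — done.

Resulting grammar:
E → ; E'
E' → P E
E' → A P
E' → ε
A → ; )
P → ;
P → )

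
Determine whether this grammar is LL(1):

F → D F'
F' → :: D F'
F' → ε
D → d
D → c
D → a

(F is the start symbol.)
A grammar is LL(1) if for each non-terminal N with multiple productions, the predict sets of those productions are pairwise disjoint, where PREDICT(N → α) = (FIRST(α) \ {ε}) ∪ (FOLLOW(N) if α ⇒* ε).

Relevant sets:
  FOLLOW(F') = { $ }

For F':
  PREDICT(F' → :: D F') = { '::' }
  PREDICT(F' → ε) = { $ }
For D:
  PREDICT(D → d) = { 'd' }
  PREDICT(D → c) = { 'c' }
  PREDICT(D → a) = { 'a' }
F has a single production, so nothing to check there.

All predict sets are disjoint. The grammar IS LL(1).

Answer: Yes, the grammar is LL(1).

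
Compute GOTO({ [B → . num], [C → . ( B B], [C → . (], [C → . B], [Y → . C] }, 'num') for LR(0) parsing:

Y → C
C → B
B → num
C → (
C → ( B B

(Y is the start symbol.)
{ [B → num .] }

GOTO(I, 'num') = CLOSURE({ [A → αX.β] : [A → α.Xβ] ∈ I, X = 'num' })

Items with dot before 'num', with the dot advanced:
  [B → . num] → [B → num .]
Closure adds nothing (no advanced item has the dot before a non-terminal).

GOTO = { [B → num .] }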